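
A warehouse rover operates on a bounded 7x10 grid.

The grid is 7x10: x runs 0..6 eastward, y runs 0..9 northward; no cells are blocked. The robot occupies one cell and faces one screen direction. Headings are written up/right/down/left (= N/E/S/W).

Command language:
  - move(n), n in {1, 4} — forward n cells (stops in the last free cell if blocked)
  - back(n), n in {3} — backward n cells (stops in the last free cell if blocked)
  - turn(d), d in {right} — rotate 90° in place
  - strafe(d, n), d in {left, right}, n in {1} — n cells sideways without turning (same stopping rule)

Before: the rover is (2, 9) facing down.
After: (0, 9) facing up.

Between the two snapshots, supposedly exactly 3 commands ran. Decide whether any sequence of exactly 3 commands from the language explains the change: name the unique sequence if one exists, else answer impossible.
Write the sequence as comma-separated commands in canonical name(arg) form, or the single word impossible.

key: cell and facing (now N) both changed — the 3 commands mix motion and turning
from: (2, 9) facing down
step 1 (turn(right)): (2, 9) facing left
step 2 (move(4)): (0, 9) facing left
step 3 (turn(right)): (0, 9) facing up
uniquely the one of 216 3-step routes that fits.

turn(right), move(4), turn(right)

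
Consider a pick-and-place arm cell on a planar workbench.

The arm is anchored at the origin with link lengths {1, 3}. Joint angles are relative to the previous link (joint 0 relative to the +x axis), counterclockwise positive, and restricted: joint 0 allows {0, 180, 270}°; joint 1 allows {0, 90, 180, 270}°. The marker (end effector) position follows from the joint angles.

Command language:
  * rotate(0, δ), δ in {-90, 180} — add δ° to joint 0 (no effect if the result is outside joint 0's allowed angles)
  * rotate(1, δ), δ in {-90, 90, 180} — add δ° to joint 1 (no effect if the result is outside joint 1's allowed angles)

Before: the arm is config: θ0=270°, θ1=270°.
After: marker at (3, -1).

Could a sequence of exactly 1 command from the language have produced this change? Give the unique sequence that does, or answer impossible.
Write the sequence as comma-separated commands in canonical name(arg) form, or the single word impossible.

initial: config: θ0=270°, θ1=270°
t=1 rotate(1, 180) ⇒ config: θ0=270°, θ1=90°
no rival 1-sequence matches.

rotate(1, 180)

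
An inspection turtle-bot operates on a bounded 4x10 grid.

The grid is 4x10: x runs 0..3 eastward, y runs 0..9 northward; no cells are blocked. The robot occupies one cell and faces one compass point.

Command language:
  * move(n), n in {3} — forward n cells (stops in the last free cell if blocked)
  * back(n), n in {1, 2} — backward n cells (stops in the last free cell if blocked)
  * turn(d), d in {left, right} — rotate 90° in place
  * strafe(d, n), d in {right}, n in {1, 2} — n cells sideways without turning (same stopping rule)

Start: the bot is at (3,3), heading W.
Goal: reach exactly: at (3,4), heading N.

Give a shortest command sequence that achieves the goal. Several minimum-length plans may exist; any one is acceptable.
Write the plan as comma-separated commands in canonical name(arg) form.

strafe(right, 1), turn(right)

start: at (3,3), heading W
[1] after strafe(right, 1): at (3,4), heading W
[2] after turn(right): at (3,4), heading N
shorter routes all fall short; 2 is best.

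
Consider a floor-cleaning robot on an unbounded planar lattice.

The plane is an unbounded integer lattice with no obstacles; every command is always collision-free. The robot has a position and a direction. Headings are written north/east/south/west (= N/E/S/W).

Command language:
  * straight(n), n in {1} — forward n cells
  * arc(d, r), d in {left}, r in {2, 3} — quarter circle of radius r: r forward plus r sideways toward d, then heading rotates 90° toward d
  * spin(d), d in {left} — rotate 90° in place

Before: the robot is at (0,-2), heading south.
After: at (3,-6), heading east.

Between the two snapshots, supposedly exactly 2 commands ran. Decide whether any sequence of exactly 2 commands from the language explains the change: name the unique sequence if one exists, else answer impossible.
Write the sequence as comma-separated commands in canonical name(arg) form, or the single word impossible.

straight(1), arc(left, 3)

key: order matters: swapping straight(1) and arc(left, 3) lands elsewhere
begin: at (0,-2), heading south
t=1 straight(1) ⇒ at (0,-3), heading south
t=2 arc(left, 3) ⇒ at (3,-6), heading east
all 16 alternatives checked — unique.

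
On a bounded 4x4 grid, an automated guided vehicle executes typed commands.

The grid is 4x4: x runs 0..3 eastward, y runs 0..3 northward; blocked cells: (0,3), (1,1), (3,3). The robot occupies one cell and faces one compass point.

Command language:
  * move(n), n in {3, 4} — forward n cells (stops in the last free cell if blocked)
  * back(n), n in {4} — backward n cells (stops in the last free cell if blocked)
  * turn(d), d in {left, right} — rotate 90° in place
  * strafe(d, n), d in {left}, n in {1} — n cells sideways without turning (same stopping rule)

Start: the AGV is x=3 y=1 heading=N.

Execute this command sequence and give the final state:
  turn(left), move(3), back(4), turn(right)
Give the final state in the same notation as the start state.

x=3 y=1 heading=N

t0: x=3 y=1 heading=N
t=1 turn(left) ⇒ x=3 y=1 heading=W
t=2 move(3) ⇒ x=2 y=1 heading=W
t=3 back(4) ⇒ x=3 y=1 heading=W
t=4 turn(right) ⇒ x=3 y=1 heading=N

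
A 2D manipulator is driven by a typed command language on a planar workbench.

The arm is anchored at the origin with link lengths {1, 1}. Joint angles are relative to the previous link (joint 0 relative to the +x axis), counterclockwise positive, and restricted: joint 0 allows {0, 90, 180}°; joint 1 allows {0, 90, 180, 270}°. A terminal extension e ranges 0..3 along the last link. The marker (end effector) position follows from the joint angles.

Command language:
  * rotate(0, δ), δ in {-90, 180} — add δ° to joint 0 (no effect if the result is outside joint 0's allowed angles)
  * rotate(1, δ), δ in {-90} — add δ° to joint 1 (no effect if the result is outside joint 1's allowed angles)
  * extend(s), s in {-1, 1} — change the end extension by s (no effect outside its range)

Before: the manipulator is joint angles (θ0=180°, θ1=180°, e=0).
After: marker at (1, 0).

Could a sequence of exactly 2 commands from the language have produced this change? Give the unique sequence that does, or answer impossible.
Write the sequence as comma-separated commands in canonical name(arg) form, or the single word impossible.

key: order matters: swapping extend(-1) and extend(1) lands elsewhere
t0: joint angles (θ0=180°, θ1=180°, e=0)
step 1 (extend(-1)): joint angles (θ0=180°, θ1=180°, e=0)
step 2 (extend(1)): joint angles (θ0=180°, θ1=180°, e=1)
no rival 2-sequence matches.

extend(-1), extend(1)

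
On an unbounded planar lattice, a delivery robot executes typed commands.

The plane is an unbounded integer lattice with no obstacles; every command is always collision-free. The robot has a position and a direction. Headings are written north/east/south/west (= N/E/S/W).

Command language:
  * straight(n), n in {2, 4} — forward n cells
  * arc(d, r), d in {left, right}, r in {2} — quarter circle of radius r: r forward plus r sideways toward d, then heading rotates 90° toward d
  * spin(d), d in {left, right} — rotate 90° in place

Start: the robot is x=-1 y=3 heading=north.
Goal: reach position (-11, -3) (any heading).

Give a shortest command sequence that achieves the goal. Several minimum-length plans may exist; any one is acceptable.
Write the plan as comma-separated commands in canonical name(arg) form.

arc(left, 2), straight(4), arc(left, 2), straight(4), arc(right, 2)

begin: x=-1 y=3 heading=north
step 1 (arc(left, 2)): x=-3 y=5 heading=west
step 2 (straight(4)): x=-7 y=5 heading=west
step 3 (arc(left, 2)): x=-9 y=3 heading=south
step 4 (straight(4)): x=-9 y=-1 heading=south
step 5 (arc(right, 2)): x=-11 y=-3 heading=west
minimal: 5 command(s), checked below 5.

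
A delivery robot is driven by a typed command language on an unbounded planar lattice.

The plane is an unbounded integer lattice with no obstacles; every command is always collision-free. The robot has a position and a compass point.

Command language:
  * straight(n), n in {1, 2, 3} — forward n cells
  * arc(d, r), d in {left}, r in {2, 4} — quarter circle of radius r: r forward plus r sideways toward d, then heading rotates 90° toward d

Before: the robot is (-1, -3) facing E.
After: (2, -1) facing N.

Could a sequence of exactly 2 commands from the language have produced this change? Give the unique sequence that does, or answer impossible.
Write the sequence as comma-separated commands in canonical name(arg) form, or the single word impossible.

straight(1), arc(left, 2)

key: order matters: swapping straight(1) and arc(left, 2) lands elsewhere
start: (-1, -3) facing E
1. straight(1) → (0, -3) facing E
2. arc(left, 2) → (2, -1) facing N
uniquely the one of 25 2-step routes that fits.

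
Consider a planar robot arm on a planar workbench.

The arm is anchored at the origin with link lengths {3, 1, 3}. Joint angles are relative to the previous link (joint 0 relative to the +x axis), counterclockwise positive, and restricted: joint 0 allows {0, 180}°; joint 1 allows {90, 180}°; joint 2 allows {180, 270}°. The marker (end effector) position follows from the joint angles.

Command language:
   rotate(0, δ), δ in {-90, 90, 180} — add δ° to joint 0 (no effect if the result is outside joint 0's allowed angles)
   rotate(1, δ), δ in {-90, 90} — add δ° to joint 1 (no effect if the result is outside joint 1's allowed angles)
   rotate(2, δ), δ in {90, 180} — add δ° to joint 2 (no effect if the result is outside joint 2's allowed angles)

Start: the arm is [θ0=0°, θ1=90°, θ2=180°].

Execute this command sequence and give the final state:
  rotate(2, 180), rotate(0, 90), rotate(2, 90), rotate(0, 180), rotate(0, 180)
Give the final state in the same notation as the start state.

[θ0=0°, θ1=90°, θ2=270°]

t0: [θ0=0°, θ1=90°, θ2=180°]
t=1 rotate(2, 180) ⇒ [θ0=0°, θ1=90°, θ2=180°]
t=2 rotate(0, 90) ⇒ [θ0=0°, θ1=90°, θ2=180°]
t=3 rotate(2, 90) ⇒ [θ0=0°, θ1=90°, θ2=270°]
t=4 rotate(0, 180) ⇒ [θ0=180°, θ1=90°, θ2=270°]
t=5 rotate(0, 180) ⇒ [θ0=0°, θ1=90°, θ2=270°]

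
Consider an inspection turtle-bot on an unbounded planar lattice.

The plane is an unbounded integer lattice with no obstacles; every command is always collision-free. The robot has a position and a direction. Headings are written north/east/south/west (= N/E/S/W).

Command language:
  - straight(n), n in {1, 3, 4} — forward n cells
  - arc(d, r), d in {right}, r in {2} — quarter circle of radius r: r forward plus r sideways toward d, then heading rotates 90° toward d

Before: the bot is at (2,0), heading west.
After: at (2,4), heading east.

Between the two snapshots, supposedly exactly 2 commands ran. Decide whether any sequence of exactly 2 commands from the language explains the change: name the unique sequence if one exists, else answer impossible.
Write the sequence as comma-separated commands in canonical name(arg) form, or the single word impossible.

key: cell and facing (now E) both changed — the 2 commands mix motion and turning
from: at (2,0), heading west
1. arc(right, 2) → at (0,2), heading north
2. arc(right, 2) → at (2,4), heading east
uniquely the one of 16 2-step routes that fits.

arc(right, 2), arc(right, 2)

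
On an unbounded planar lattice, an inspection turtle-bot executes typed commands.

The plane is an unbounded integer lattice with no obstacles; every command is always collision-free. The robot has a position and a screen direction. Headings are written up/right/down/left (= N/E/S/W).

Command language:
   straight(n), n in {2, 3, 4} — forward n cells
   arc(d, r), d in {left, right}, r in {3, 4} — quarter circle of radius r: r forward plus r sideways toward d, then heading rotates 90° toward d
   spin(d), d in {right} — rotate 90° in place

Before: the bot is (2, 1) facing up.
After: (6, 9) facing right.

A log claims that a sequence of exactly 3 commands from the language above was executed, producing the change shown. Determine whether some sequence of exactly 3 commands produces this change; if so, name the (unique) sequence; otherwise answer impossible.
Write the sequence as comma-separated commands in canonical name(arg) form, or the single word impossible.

straight(2), straight(2), arc(right, 4)

key: position moved to (6,9) AND the heading swung to E — translation plus rotation needed
begin: (2, 1) facing up
1. straight(2) → (2, 3) facing up
2. straight(2) → (2, 5) facing up
3. arc(right, 4) → (6, 9) facing right
all 512 alternatives checked — unique.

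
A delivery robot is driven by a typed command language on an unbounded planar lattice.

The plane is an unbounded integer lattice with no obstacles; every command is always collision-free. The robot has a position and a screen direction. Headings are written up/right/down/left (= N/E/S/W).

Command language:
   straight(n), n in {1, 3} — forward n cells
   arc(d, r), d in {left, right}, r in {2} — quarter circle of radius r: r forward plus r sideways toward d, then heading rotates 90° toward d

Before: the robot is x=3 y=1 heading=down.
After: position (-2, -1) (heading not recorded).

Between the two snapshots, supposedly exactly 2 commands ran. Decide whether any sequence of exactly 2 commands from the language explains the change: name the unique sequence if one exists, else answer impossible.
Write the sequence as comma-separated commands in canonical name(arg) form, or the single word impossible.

key: running straight(3) before arc(right, 2) would end elsewhere — order is forced
begin: x=3 y=1 heading=down
t=1 arc(right, 2) ⇒ x=1 y=-1 heading=left
t=2 straight(3) ⇒ x=-2 y=-1 heading=left
uniquely the one of 16 2-step routes that fits.

arc(right, 2), straight(3)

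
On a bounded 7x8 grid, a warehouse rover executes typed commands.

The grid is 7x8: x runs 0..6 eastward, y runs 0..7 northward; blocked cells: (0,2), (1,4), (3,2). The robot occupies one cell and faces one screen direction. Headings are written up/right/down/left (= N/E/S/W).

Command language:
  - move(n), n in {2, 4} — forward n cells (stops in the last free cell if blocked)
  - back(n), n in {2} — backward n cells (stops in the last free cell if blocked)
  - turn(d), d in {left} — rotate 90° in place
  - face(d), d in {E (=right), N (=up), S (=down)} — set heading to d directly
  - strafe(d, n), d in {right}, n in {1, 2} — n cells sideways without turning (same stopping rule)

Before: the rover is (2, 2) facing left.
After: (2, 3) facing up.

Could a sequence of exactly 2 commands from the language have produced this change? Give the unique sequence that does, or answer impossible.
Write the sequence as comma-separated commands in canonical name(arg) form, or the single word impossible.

key: position moved to (2,3) AND the heading swung to N — translation plus rotation needed
initial: (2, 2) facing left
step 1 (strafe(right, 1)): (2, 3) facing left
step 2 (face(N)): (2, 3) facing up
no other 2-command option fits: unique.

strafe(right, 1), face(N)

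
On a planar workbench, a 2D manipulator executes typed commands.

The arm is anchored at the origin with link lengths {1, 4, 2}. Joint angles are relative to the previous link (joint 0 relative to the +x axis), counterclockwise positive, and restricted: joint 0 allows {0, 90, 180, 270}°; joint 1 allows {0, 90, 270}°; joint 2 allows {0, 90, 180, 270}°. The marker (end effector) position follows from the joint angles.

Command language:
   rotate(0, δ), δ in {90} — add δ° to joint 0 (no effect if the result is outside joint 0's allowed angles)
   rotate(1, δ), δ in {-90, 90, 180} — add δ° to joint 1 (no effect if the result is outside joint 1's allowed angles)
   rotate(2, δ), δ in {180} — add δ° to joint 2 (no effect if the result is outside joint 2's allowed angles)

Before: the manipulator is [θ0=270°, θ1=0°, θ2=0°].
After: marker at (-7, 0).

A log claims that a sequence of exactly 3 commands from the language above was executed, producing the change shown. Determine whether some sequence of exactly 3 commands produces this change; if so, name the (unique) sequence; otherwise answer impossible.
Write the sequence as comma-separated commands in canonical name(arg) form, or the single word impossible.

rotate(0, 90), rotate(0, 90), rotate(0, 90)

start: [θ0=270°, θ1=0°, θ2=0°]
step 1 (rotate(0, 90)): [θ0=0°, θ1=0°, θ2=0°]
step 2 (rotate(0, 90)): [θ0=90°, θ1=0°, θ2=0°]
step 3 (rotate(0, 90)): [θ0=180°, θ1=0°, θ2=0°]
no other 3-command option fits: unique.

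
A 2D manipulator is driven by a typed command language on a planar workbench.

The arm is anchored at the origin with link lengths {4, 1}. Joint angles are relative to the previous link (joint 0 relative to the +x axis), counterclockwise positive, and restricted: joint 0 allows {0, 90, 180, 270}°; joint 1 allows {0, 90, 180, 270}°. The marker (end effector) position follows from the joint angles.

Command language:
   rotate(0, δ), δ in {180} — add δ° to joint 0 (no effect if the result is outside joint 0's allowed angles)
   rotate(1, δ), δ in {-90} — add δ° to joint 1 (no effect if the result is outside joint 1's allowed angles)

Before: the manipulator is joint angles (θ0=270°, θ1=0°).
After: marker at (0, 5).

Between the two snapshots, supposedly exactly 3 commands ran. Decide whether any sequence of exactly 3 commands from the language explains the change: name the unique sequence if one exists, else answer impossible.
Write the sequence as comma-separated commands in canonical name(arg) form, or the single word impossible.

from: joint angles (θ0=270°, θ1=0°)
[1] after rotate(0, 180): joint angles (θ0=90°, θ1=0°)
[2] after rotate(0, 180): joint angles (θ0=270°, θ1=0°)
[3] after rotate(0, 180): joint angles (θ0=90°, θ1=0°)
all 8 alternatives checked — unique.

rotate(0, 180), rotate(0, 180), rotate(0, 180)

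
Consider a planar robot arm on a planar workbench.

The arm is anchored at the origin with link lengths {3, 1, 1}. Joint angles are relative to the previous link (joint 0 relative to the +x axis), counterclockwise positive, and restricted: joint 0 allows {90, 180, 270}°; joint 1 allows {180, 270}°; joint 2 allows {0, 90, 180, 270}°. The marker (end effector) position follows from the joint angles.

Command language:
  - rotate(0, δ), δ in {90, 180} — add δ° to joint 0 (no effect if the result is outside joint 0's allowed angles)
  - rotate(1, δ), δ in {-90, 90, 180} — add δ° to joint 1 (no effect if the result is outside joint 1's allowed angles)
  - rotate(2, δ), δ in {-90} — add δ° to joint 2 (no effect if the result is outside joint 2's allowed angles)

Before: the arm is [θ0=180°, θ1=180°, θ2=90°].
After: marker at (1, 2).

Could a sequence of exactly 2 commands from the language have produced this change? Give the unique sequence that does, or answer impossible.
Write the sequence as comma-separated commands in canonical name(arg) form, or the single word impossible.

rotate(0, 90), rotate(0, 180)

key: running rotate(0, 180) before rotate(0, 90) would end elsewhere — order is forced
initial: [θ0=180°, θ1=180°, θ2=90°]
step 1 (rotate(0, 90)): [θ0=270°, θ1=180°, θ2=90°]
step 2 (rotate(0, 180)): [θ0=90°, θ1=180°, θ2=90°]
no rival 2-sequence matches.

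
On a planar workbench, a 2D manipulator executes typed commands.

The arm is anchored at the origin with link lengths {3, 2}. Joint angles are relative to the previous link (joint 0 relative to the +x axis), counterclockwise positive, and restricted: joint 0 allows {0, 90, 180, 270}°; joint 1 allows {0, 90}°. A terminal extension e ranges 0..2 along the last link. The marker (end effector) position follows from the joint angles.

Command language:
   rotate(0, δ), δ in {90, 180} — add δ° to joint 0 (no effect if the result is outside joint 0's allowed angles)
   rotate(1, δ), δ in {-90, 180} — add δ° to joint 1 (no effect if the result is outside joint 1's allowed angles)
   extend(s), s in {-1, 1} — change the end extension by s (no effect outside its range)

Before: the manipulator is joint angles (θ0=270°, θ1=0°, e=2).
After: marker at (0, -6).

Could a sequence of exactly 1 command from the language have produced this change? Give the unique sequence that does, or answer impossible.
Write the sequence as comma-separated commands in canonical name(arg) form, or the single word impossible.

extend(-1)

initial: joint angles (θ0=270°, θ1=0°, e=2)
1. extend(-1) → joint angles (θ0=270°, θ1=0°, e=1)
all 6 alternatives checked — unique.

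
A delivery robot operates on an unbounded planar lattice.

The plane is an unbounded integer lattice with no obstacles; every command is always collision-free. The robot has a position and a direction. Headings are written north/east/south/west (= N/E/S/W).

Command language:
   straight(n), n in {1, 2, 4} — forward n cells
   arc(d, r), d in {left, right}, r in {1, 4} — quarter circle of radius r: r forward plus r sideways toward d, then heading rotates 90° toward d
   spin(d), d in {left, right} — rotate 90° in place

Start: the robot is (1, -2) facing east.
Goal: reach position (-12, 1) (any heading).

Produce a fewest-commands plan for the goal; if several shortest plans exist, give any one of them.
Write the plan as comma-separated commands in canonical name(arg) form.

start: (1, -2) facing east
[1] after arc(right, 1): (2, -3) facing south
[2] after arc(right, 4): (-2, -7) facing west
[3] after arc(right, 4): (-6, -3) facing north
[4] after arc(left, 4): (-10, 1) facing west
[5] after straight(2): (-12, 1) facing west
no 4-step plan works, so 5 is optimal.

arc(right, 1), arc(right, 4), arc(right, 4), arc(left, 4), straight(2)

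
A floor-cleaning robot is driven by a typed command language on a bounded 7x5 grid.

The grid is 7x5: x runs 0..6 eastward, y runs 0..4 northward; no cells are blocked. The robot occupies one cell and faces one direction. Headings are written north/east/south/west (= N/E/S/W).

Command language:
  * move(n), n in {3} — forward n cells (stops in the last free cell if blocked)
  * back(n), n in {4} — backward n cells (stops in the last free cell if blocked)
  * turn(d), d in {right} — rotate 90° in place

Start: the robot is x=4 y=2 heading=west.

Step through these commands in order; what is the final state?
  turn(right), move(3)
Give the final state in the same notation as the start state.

from: x=4 y=2 heading=west
step 1 (turn(right)): x=4 y=2 heading=north
step 2 (move(3)): x=4 y=4 heading=north

x=4 y=4 heading=north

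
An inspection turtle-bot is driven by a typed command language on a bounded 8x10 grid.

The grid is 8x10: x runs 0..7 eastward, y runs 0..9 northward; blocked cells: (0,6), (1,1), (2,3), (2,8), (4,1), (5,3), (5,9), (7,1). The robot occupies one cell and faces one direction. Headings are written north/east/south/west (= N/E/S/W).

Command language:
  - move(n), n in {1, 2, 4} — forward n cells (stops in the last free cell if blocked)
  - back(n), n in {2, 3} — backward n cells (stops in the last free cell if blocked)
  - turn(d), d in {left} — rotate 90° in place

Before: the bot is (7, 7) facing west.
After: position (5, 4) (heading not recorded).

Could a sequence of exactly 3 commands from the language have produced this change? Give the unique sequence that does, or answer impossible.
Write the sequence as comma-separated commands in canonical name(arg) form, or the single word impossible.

key: running move(4) before move(2) would end elsewhere — order is forced
t0: (7, 7) facing west
1. move(2) → (5, 7) facing west
2. turn(left) → (5, 7) facing south
3. move(4) → (5, 4) facing south
no rival 3-sequence matches.

move(2), turn(left), move(4)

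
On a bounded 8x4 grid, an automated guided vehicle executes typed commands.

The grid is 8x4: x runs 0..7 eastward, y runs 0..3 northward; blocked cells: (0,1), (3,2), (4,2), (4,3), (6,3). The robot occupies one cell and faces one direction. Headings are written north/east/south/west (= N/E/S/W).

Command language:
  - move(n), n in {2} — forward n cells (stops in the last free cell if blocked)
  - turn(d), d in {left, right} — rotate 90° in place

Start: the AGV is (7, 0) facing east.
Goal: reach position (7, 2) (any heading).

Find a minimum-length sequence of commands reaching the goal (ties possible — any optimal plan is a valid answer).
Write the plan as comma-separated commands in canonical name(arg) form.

turn(left), move(2)

t0: (7, 0) facing east
t=1 turn(left) ⇒ (7, 0) facing north
t=2 move(2) ⇒ (7, 2) facing north
nothing shorter than 2 reaches the goal.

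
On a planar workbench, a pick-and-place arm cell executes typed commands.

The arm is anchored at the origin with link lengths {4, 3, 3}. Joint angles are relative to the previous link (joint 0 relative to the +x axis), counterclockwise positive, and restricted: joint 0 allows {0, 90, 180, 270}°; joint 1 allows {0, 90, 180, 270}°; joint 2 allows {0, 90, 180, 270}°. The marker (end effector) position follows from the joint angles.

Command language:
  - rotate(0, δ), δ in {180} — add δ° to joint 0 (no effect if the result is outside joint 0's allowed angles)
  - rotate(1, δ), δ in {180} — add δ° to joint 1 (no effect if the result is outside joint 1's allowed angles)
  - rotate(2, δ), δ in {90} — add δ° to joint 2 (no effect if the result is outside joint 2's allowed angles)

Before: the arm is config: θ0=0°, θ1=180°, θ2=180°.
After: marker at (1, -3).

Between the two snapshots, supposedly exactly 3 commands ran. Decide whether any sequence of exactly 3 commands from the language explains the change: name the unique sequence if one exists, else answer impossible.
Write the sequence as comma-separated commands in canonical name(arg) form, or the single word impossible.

from: config: θ0=0°, θ1=180°, θ2=180°
[1] after rotate(2, 90): config: θ0=0°, θ1=180°, θ2=270°
[2] after rotate(2, 90): config: θ0=0°, θ1=180°, θ2=0°
[3] after rotate(2, 90): config: θ0=0°, θ1=180°, θ2=90°
no other 3-command option fits: unique.

rotate(2, 90), rotate(2, 90), rotate(2, 90)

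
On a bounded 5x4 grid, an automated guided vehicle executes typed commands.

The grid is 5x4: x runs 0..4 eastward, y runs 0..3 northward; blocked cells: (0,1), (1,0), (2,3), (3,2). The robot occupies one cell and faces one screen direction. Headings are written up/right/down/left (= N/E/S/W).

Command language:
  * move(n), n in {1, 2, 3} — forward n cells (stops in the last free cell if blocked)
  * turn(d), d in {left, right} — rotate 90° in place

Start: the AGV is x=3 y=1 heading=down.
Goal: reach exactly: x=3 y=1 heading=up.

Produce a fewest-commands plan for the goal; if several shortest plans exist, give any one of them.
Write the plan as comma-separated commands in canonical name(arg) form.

turn(right), turn(right)

t0: x=3 y=1 heading=down
1. turn(right) → x=3 y=1 heading=left
2. turn(right) → x=3 y=1 heading=up
nothing shorter than 2 reaches the goal.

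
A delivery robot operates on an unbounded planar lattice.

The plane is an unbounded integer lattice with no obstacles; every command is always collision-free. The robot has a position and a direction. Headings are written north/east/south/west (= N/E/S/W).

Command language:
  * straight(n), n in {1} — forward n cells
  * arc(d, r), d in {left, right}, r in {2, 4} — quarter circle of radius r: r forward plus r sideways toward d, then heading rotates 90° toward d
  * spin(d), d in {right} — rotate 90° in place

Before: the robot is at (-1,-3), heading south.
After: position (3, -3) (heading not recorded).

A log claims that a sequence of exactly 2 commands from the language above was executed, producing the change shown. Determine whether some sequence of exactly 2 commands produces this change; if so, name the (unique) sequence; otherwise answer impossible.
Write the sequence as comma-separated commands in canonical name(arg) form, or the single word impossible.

from: at (-1,-3), heading south
step 1 (arc(left, 2)): at (1,-5), heading east
step 2 (arc(left, 2)): at (3,-3), heading north
no rival 2-sequence matches.

arc(left, 2), arc(left, 2)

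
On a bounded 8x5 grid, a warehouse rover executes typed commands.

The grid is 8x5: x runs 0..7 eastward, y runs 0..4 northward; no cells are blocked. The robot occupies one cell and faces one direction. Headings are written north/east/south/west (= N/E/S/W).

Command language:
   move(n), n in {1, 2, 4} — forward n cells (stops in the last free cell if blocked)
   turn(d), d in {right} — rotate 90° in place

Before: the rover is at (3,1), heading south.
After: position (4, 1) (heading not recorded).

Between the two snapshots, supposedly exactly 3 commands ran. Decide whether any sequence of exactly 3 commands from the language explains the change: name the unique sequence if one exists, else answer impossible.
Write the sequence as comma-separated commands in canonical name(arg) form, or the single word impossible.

impossible

no 3-step route produces this change.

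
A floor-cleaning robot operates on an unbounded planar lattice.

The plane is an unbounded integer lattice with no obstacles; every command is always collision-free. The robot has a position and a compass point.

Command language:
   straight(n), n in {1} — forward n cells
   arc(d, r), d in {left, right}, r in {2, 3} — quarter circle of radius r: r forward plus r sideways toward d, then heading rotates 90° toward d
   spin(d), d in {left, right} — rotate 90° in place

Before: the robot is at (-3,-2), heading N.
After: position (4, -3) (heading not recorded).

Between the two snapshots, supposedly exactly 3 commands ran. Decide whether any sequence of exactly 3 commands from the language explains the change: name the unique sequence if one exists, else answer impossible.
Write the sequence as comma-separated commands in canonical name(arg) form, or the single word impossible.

key: running arc(left, 2) before arc(right, 3) would end elsewhere — order is forced
start: at (-3,-2), heading N
t=1 arc(right, 3) ⇒ at (0,1), heading E
t=2 arc(right, 2) ⇒ at (2,-1), heading S
t=3 arc(left, 2) ⇒ at (4,-3), heading E
no other 3-command option fits: unique.

arc(right, 3), arc(right, 2), arc(left, 2)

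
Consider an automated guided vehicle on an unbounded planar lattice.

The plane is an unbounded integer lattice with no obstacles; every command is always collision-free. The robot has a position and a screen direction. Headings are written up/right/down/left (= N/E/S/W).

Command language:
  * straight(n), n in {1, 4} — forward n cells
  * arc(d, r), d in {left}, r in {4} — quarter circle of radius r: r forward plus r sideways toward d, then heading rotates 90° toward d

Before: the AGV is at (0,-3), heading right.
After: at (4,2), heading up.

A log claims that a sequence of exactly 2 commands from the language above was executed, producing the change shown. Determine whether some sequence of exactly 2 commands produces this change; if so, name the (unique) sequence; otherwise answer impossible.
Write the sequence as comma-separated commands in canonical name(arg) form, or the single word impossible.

arc(left, 4), straight(1)

key: position moved to (4,2) AND the heading swung to N — translation plus rotation needed
t0: at (0,-3), heading right
step 1 (arc(left, 4)): at (4,1), heading up
step 2 (straight(1)): at (4,2), heading up
all 9 alternatives checked — unique.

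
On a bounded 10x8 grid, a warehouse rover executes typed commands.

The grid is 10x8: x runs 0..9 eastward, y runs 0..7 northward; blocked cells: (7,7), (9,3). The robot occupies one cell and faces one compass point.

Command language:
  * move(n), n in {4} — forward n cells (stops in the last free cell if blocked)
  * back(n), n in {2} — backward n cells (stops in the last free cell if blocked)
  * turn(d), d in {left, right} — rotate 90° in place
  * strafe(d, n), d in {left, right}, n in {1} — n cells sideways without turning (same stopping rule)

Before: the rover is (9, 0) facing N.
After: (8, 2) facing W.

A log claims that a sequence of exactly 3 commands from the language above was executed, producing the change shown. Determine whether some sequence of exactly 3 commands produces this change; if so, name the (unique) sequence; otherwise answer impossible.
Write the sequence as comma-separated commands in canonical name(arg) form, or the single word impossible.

key: move(4) is stopped early by the blocked cell at (9,3)
initial: (9, 0) facing N
t=1 move(4) ⇒ (9, 2) facing N
t=2 strafe(left, 1) ⇒ (8, 2) facing N
t=3 turn(left) ⇒ (8, 2) facing W
no rival 3-sequence matches.

move(4), strafe(left, 1), turn(left)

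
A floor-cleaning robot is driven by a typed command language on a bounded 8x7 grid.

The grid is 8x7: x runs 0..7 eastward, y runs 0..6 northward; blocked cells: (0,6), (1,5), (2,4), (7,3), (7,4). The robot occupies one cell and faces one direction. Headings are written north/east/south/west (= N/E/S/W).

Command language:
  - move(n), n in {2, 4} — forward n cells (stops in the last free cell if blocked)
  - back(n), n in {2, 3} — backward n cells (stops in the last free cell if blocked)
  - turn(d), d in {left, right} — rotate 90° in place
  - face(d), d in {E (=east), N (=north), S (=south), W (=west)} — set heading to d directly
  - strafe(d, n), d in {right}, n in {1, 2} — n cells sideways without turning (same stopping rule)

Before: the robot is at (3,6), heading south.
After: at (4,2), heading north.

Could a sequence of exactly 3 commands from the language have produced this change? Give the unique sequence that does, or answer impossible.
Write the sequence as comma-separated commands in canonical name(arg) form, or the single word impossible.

key: running strafe(right, 1) before move(4) would end elsewhere — order is forced
from: at (3,6), heading south
[1] after move(4): at (3,2), heading south
[2] after face(N): at (3,2), heading north
[3] after strafe(right, 1): at (4,2), heading north
all 1728 alternatives checked — unique.

move(4), face(N), strafe(right, 1)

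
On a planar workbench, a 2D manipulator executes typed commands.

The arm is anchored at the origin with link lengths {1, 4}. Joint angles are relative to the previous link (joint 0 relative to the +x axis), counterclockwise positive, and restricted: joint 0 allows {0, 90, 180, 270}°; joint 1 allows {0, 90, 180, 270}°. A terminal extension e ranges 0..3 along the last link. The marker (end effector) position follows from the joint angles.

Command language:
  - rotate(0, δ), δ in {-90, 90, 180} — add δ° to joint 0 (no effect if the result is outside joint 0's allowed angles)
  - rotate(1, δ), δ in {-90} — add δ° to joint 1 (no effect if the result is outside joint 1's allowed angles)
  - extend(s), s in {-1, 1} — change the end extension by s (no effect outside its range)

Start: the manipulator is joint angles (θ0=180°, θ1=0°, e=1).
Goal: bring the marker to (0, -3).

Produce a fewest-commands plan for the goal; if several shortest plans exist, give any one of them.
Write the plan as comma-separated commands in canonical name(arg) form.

rotate(0, -90), rotate(1, -90), rotate(1, -90), extend(-1)

start: joint angles (θ0=180°, θ1=0°, e=1)
step 1 (rotate(0, -90)): joint angles (θ0=90°, θ1=0°, e=1)
step 2 (rotate(1, -90)): joint angles (θ0=90°, θ1=270°, e=1)
step 3 (rotate(1, -90)): joint angles (θ0=90°, θ1=180°, e=1)
step 4 (extend(-1)): joint angles (θ0=90°, θ1=180°, e=0)
no 3-step plan works, so 4 is optimal.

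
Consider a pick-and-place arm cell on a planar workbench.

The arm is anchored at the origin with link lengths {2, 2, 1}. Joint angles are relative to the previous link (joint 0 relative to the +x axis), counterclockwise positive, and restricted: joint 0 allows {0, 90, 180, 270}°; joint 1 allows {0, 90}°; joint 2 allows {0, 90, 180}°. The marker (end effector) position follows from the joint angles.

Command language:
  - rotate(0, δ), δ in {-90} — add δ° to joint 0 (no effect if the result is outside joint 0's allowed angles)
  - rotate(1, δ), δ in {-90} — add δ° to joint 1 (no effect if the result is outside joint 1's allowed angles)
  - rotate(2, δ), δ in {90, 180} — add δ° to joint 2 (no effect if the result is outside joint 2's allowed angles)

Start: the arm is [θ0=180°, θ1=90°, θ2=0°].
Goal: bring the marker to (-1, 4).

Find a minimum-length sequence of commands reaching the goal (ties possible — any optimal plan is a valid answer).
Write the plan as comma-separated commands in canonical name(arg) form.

rotate(2, 90), rotate(0, -90), rotate(1, -90)

begin: [θ0=180°, θ1=90°, θ2=0°]
1. rotate(2, 90) → [θ0=180°, θ1=90°, θ2=90°]
2. rotate(0, -90) → [θ0=90°, θ1=90°, θ2=90°]
3. rotate(1, -90) → [θ0=90°, θ1=0°, θ2=90°]
minimal: 3 command(s), checked below 3.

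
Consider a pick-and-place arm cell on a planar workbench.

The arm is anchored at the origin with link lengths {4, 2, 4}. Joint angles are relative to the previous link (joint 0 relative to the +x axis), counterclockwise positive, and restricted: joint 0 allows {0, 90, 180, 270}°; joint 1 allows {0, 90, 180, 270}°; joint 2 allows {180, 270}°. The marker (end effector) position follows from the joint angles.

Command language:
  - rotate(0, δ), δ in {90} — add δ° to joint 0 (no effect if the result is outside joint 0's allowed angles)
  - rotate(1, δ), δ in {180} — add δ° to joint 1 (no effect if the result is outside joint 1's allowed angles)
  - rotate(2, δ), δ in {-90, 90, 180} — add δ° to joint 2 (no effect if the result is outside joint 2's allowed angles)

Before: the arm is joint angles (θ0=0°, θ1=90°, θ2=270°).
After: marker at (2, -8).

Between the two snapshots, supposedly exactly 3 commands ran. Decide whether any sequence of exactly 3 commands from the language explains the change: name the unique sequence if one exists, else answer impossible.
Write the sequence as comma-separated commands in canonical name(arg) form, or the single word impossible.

rotate(0, 90), rotate(0, 90), rotate(0, 90)

from: joint angles (θ0=0°, θ1=90°, θ2=270°)
step 1 (rotate(0, 90)): joint angles (θ0=90°, θ1=90°, θ2=270°)
step 2 (rotate(0, 90)): joint angles (θ0=180°, θ1=90°, θ2=270°)
step 3 (rotate(0, 90)): joint angles (θ0=270°, θ1=90°, θ2=270°)
no rival 3-sequence matches.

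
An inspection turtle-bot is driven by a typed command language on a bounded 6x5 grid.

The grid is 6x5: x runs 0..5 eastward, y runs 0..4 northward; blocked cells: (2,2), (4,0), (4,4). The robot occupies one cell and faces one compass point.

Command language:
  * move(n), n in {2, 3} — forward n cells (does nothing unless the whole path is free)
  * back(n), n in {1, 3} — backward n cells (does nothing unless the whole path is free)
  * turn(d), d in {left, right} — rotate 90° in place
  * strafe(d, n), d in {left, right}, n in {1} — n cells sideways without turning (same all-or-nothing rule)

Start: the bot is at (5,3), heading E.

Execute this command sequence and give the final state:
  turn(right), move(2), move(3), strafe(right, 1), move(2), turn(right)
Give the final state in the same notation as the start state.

at (4,1), heading W

from: at (5,3), heading E
[1] after turn(right): at (5,3), heading S
[2] after move(2): at (5,1), heading S
[3] after move(3): at (5,1), heading S
[4] after strafe(right, 1): at (4,1), heading S
[5] after move(2): at (4,1), heading S
[6] after turn(right): at (4,1), heading W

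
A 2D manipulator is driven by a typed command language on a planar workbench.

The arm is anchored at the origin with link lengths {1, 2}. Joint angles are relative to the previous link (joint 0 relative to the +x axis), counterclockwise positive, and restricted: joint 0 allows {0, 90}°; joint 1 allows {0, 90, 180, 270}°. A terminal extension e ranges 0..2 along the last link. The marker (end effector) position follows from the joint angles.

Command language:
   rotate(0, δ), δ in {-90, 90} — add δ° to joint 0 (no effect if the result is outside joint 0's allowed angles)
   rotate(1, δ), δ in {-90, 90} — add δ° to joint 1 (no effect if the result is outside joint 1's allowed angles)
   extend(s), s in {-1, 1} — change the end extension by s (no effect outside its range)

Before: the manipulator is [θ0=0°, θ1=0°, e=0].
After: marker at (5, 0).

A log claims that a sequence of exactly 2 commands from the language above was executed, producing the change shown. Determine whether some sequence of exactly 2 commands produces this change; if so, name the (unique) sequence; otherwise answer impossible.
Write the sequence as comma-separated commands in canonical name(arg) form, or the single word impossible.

t0: [θ0=0°, θ1=0°, e=0]
[1] after extend(1): [θ0=0°, θ1=0°, e=1]
[2] after extend(1): [θ0=0°, θ1=0°, e=2]
no rival 2-sequence matches.

extend(1), extend(1)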